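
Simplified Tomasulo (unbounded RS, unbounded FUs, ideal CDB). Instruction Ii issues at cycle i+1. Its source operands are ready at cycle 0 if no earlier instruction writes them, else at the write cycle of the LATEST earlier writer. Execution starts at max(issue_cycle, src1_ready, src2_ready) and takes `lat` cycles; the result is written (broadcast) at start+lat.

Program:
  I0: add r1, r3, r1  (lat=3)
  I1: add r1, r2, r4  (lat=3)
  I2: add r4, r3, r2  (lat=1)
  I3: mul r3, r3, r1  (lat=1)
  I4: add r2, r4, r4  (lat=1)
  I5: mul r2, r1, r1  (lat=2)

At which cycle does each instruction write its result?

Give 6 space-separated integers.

Answer: 4 5 4 6 6 8

Derivation:
I0 add r1: issue@1 deps=(None,None) exec_start@1 write@4
I1 add r1: issue@2 deps=(None,None) exec_start@2 write@5
I2 add r4: issue@3 deps=(None,None) exec_start@3 write@4
I3 mul r3: issue@4 deps=(None,1) exec_start@5 write@6
I4 add r2: issue@5 deps=(2,2) exec_start@5 write@6
I5 mul r2: issue@6 deps=(1,1) exec_start@6 write@8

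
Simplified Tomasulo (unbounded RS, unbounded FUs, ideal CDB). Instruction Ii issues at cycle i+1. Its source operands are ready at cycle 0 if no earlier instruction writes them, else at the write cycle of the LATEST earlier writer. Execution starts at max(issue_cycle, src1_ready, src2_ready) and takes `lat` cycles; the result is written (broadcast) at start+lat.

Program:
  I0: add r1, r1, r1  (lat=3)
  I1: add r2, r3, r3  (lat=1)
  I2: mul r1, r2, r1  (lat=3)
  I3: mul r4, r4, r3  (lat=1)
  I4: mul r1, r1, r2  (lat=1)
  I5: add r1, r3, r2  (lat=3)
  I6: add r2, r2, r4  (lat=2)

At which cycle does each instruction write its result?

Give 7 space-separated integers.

Answer: 4 3 7 5 8 9 9

Derivation:
I0 add r1: issue@1 deps=(None,None) exec_start@1 write@4
I1 add r2: issue@2 deps=(None,None) exec_start@2 write@3
I2 mul r1: issue@3 deps=(1,0) exec_start@4 write@7
I3 mul r4: issue@4 deps=(None,None) exec_start@4 write@5
I4 mul r1: issue@5 deps=(2,1) exec_start@7 write@8
I5 add r1: issue@6 deps=(None,1) exec_start@6 write@9
I6 add r2: issue@7 deps=(1,3) exec_start@7 write@9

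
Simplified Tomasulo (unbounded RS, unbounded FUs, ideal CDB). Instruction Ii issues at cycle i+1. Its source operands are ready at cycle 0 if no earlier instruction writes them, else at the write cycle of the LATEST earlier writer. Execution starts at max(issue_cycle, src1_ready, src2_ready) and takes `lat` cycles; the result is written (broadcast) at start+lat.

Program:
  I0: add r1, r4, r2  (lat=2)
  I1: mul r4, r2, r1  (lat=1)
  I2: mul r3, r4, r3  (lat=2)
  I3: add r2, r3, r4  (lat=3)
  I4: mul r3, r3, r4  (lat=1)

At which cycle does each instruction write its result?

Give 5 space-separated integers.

I0 add r1: issue@1 deps=(None,None) exec_start@1 write@3
I1 mul r4: issue@2 deps=(None,0) exec_start@3 write@4
I2 mul r3: issue@3 deps=(1,None) exec_start@4 write@6
I3 add r2: issue@4 deps=(2,1) exec_start@6 write@9
I4 mul r3: issue@5 deps=(2,1) exec_start@6 write@7

Answer: 3 4 6 9 7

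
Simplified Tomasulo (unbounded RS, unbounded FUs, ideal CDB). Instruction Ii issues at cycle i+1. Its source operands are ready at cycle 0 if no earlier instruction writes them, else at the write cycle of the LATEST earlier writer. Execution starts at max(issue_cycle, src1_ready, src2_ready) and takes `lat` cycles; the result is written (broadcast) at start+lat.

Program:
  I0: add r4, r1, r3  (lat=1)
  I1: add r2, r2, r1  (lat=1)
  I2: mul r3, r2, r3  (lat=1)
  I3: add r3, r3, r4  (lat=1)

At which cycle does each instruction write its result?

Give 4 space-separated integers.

I0 add r4: issue@1 deps=(None,None) exec_start@1 write@2
I1 add r2: issue@2 deps=(None,None) exec_start@2 write@3
I2 mul r3: issue@3 deps=(1,None) exec_start@3 write@4
I3 add r3: issue@4 deps=(2,0) exec_start@4 write@5

Answer: 2 3 4 5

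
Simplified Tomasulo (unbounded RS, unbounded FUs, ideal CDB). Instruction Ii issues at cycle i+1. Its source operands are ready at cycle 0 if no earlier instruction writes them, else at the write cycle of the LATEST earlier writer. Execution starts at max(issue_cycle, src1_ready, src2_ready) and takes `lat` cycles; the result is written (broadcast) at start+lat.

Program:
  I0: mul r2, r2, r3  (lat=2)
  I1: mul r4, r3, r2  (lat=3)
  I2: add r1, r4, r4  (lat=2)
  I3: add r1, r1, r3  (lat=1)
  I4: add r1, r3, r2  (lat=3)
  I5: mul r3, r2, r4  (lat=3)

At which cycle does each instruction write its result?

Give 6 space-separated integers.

I0 mul r2: issue@1 deps=(None,None) exec_start@1 write@3
I1 mul r4: issue@2 deps=(None,0) exec_start@3 write@6
I2 add r1: issue@3 deps=(1,1) exec_start@6 write@8
I3 add r1: issue@4 deps=(2,None) exec_start@8 write@9
I4 add r1: issue@5 deps=(None,0) exec_start@5 write@8
I5 mul r3: issue@6 deps=(0,1) exec_start@6 write@9

Answer: 3 6 8 9 8 9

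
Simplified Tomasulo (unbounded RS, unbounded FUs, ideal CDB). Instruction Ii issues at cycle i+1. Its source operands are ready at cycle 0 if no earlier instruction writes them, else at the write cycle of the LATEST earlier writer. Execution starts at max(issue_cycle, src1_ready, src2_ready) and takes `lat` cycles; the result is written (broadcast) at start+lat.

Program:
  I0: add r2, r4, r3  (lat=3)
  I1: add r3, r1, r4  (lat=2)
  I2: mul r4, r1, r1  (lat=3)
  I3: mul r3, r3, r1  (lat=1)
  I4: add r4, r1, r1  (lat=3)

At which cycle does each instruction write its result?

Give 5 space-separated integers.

I0 add r2: issue@1 deps=(None,None) exec_start@1 write@4
I1 add r3: issue@2 deps=(None,None) exec_start@2 write@4
I2 mul r4: issue@3 deps=(None,None) exec_start@3 write@6
I3 mul r3: issue@4 deps=(1,None) exec_start@4 write@5
I4 add r4: issue@5 deps=(None,None) exec_start@5 write@8

Answer: 4 4 6 5 8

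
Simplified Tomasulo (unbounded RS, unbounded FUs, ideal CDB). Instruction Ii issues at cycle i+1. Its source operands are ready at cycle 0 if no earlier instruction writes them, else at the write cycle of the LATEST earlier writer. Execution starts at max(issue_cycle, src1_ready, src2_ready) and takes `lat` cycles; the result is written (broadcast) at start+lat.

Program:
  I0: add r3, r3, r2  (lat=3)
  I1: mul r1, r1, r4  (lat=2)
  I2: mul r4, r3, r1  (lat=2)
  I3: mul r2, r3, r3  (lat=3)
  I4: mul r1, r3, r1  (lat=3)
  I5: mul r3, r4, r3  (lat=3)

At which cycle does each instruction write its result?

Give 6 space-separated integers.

I0 add r3: issue@1 deps=(None,None) exec_start@1 write@4
I1 mul r1: issue@2 deps=(None,None) exec_start@2 write@4
I2 mul r4: issue@3 deps=(0,1) exec_start@4 write@6
I3 mul r2: issue@4 deps=(0,0) exec_start@4 write@7
I4 mul r1: issue@5 deps=(0,1) exec_start@5 write@8
I5 mul r3: issue@6 deps=(2,0) exec_start@6 write@9

Answer: 4 4 6 7 8 9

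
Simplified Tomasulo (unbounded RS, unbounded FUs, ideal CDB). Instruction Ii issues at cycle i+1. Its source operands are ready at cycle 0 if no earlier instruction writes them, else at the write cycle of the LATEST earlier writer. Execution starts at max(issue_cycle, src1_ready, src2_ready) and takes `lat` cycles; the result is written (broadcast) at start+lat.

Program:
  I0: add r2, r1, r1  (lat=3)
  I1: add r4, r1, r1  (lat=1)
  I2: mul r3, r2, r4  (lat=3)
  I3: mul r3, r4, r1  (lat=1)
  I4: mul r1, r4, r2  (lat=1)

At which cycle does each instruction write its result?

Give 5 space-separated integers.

I0 add r2: issue@1 deps=(None,None) exec_start@1 write@4
I1 add r4: issue@2 deps=(None,None) exec_start@2 write@3
I2 mul r3: issue@3 deps=(0,1) exec_start@4 write@7
I3 mul r3: issue@4 deps=(1,None) exec_start@4 write@5
I4 mul r1: issue@5 deps=(1,0) exec_start@5 write@6

Answer: 4 3 7 5 6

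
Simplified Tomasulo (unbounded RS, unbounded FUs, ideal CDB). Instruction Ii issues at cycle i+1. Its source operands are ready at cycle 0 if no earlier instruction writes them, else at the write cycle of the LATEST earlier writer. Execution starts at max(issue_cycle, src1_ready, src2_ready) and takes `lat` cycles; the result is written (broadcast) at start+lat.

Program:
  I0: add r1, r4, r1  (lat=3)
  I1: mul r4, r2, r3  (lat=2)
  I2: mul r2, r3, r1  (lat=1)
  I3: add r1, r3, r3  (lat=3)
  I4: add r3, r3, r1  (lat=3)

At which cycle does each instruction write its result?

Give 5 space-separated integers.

Answer: 4 4 5 7 10

Derivation:
I0 add r1: issue@1 deps=(None,None) exec_start@1 write@4
I1 mul r4: issue@2 deps=(None,None) exec_start@2 write@4
I2 mul r2: issue@3 deps=(None,0) exec_start@4 write@5
I3 add r1: issue@4 deps=(None,None) exec_start@4 write@7
I4 add r3: issue@5 deps=(None,3) exec_start@7 write@10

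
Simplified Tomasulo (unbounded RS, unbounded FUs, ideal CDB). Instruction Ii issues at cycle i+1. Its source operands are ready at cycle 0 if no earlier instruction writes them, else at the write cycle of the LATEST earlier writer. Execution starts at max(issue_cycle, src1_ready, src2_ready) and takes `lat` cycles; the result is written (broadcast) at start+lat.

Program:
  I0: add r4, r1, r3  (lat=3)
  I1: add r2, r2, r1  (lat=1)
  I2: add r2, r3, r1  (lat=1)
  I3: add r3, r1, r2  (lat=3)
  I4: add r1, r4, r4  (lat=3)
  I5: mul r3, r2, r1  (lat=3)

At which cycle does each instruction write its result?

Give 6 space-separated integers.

Answer: 4 3 4 7 8 11

Derivation:
I0 add r4: issue@1 deps=(None,None) exec_start@1 write@4
I1 add r2: issue@2 deps=(None,None) exec_start@2 write@3
I2 add r2: issue@3 deps=(None,None) exec_start@3 write@4
I3 add r3: issue@4 deps=(None,2) exec_start@4 write@7
I4 add r1: issue@5 deps=(0,0) exec_start@5 write@8
I5 mul r3: issue@6 deps=(2,4) exec_start@8 write@11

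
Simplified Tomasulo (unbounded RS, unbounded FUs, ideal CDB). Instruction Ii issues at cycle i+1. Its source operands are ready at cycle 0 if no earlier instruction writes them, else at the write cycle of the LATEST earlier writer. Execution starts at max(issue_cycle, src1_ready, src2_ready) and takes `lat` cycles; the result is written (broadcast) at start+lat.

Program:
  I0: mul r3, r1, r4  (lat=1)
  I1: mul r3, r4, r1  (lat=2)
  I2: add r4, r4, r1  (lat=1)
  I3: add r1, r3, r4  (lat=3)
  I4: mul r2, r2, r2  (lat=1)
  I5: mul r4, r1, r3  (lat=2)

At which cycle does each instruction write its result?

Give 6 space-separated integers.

Answer: 2 4 4 7 6 9

Derivation:
I0 mul r3: issue@1 deps=(None,None) exec_start@1 write@2
I1 mul r3: issue@2 deps=(None,None) exec_start@2 write@4
I2 add r4: issue@3 deps=(None,None) exec_start@3 write@4
I3 add r1: issue@4 deps=(1,2) exec_start@4 write@7
I4 mul r2: issue@5 deps=(None,None) exec_start@5 write@6
I5 mul r4: issue@6 deps=(3,1) exec_start@7 write@9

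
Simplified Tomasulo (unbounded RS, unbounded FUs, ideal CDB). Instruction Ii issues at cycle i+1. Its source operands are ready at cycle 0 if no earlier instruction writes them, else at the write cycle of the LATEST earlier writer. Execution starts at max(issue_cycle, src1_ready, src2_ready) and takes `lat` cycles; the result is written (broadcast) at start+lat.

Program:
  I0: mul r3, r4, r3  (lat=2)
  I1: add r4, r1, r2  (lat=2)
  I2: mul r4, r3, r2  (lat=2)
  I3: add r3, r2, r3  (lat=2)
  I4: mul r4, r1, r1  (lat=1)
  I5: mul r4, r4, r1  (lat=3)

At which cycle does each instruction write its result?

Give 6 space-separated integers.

I0 mul r3: issue@1 deps=(None,None) exec_start@1 write@3
I1 add r4: issue@2 deps=(None,None) exec_start@2 write@4
I2 mul r4: issue@3 deps=(0,None) exec_start@3 write@5
I3 add r3: issue@4 deps=(None,0) exec_start@4 write@6
I4 mul r4: issue@5 deps=(None,None) exec_start@5 write@6
I5 mul r4: issue@6 deps=(4,None) exec_start@6 write@9

Answer: 3 4 5 6 6 9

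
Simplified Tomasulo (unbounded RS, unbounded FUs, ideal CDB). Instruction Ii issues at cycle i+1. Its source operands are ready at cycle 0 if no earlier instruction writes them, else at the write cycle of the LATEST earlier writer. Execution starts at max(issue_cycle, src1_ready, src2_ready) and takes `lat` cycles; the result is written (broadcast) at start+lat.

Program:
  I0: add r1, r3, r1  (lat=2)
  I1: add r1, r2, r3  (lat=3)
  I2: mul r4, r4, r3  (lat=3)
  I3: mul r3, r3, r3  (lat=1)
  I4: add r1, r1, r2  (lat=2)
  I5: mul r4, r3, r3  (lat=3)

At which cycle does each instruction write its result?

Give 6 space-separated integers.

Answer: 3 5 6 5 7 9

Derivation:
I0 add r1: issue@1 deps=(None,None) exec_start@1 write@3
I1 add r1: issue@2 deps=(None,None) exec_start@2 write@5
I2 mul r4: issue@3 deps=(None,None) exec_start@3 write@6
I3 mul r3: issue@4 deps=(None,None) exec_start@4 write@5
I4 add r1: issue@5 deps=(1,None) exec_start@5 write@7
I5 mul r4: issue@6 deps=(3,3) exec_start@6 write@9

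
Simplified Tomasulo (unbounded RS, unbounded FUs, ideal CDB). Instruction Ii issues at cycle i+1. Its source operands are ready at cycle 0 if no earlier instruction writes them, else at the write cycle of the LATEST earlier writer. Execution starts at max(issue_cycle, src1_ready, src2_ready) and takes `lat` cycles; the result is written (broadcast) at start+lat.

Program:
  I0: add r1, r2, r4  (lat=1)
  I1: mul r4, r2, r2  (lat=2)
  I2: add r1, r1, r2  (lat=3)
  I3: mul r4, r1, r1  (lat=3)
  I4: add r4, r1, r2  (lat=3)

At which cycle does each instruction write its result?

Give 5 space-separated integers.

I0 add r1: issue@1 deps=(None,None) exec_start@1 write@2
I1 mul r4: issue@2 deps=(None,None) exec_start@2 write@4
I2 add r1: issue@3 deps=(0,None) exec_start@3 write@6
I3 mul r4: issue@4 deps=(2,2) exec_start@6 write@9
I4 add r4: issue@5 deps=(2,None) exec_start@6 write@9

Answer: 2 4 6 9 9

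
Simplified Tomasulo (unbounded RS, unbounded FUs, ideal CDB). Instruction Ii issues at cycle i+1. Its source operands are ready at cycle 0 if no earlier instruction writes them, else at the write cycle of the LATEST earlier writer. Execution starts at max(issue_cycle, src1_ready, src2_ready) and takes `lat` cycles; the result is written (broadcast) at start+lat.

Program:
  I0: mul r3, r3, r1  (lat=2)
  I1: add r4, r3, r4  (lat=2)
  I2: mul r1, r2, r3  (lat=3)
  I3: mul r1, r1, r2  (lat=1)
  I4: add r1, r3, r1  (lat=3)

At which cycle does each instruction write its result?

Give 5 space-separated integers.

Answer: 3 5 6 7 10

Derivation:
I0 mul r3: issue@1 deps=(None,None) exec_start@1 write@3
I1 add r4: issue@2 deps=(0,None) exec_start@3 write@5
I2 mul r1: issue@3 deps=(None,0) exec_start@3 write@6
I3 mul r1: issue@4 deps=(2,None) exec_start@6 write@7
I4 add r1: issue@5 deps=(0,3) exec_start@7 write@10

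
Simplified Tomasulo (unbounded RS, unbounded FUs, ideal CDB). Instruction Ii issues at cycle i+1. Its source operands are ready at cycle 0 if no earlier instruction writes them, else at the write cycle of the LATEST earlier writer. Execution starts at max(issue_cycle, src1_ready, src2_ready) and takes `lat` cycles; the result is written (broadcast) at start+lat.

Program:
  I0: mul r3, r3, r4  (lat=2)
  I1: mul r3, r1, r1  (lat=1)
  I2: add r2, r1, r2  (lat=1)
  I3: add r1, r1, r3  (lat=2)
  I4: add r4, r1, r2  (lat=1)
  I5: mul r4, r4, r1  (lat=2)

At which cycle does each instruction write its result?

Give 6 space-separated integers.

Answer: 3 3 4 6 7 9

Derivation:
I0 mul r3: issue@1 deps=(None,None) exec_start@1 write@3
I1 mul r3: issue@2 deps=(None,None) exec_start@2 write@3
I2 add r2: issue@3 deps=(None,None) exec_start@3 write@4
I3 add r1: issue@4 deps=(None,1) exec_start@4 write@6
I4 add r4: issue@5 deps=(3,2) exec_start@6 write@7
I5 mul r4: issue@6 deps=(4,3) exec_start@7 write@9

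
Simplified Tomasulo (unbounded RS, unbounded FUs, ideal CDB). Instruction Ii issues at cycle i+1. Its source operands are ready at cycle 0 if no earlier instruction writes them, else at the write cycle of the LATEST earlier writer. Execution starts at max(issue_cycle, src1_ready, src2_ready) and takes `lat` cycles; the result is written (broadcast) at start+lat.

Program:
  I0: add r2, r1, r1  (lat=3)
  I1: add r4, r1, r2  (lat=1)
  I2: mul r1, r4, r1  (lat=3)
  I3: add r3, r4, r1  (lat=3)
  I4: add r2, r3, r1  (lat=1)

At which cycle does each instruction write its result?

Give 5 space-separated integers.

I0 add r2: issue@1 deps=(None,None) exec_start@1 write@4
I1 add r4: issue@2 deps=(None,0) exec_start@4 write@5
I2 mul r1: issue@3 deps=(1,None) exec_start@5 write@8
I3 add r3: issue@4 deps=(1,2) exec_start@8 write@11
I4 add r2: issue@5 deps=(3,2) exec_start@11 write@12

Answer: 4 5 8 11 12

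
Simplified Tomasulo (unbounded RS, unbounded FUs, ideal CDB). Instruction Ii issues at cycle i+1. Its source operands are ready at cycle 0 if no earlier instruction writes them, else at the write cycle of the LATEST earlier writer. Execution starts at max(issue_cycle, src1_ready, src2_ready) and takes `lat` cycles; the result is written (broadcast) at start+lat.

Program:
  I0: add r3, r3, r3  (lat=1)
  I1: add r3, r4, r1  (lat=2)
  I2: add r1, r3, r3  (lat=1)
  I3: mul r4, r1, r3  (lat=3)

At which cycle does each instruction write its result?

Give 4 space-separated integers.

I0 add r3: issue@1 deps=(None,None) exec_start@1 write@2
I1 add r3: issue@2 deps=(None,None) exec_start@2 write@4
I2 add r1: issue@3 deps=(1,1) exec_start@4 write@5
I3 mul r4: issue@4 deps=(2,1) exec_start@5 write@8

Answer: 2 4 5 8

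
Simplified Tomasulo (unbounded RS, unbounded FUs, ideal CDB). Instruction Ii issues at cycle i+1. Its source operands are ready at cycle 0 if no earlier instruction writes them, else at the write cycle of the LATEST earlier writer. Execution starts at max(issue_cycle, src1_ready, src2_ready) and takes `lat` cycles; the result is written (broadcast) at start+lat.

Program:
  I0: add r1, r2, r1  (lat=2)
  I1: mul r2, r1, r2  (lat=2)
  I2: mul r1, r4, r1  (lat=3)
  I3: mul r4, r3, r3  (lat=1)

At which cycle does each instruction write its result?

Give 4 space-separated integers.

Answer: 3 5 6 5

Derivation:
I0 add r1: issue@1 deps=(None,None) exec_start@1 write@3
I1 mul r2: issue@2 deps=(0,None) exec_start@3 write@5
I2 mul r1: issue@3 deps=(None,0) exec_start@3 write@6
I3 mul r4: issue@4 deps=(None,None) exec_start@4 write@5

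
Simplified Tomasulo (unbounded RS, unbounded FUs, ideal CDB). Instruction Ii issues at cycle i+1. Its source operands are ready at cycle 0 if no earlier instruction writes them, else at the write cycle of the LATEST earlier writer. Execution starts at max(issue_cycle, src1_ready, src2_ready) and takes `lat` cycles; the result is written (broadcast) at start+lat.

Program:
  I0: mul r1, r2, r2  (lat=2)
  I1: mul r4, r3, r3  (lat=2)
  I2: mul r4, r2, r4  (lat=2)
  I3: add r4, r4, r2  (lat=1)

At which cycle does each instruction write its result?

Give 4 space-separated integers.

Answer: 3 4 6 7

Derivation:
I0 mul r1: issue@1 deps=(None,None) exec_start@1 write@3
I1 mul r4: issue@2 deps=(None,None) exec_start@2 write@4
I2 mul r4: issue@3 deps=(None,1) exec_start@4 write@6
I3 add r4: issue@4 deps=(2,None) exec_start@6 write@7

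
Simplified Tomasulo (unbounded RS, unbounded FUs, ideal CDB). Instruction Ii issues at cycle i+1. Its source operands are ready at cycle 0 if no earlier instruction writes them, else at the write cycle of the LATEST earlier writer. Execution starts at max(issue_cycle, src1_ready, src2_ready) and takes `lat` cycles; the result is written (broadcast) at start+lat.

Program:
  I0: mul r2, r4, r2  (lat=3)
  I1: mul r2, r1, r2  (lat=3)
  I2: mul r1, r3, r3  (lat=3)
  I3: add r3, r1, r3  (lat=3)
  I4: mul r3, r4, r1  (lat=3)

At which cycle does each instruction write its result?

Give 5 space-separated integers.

Answer: 4 7 6 9 9

Derivation:
I0 mul r2: issue@1 deps=(None,None) exec_start@1 write@4
I1 mul r2: issue@2 deps=(None,0) exec_start@4 write@7
I2 mul r1: issue@3 deps=(None,None) exec_start@3 write@6
I3 add r3: issue@4 deps=(2,None) exec_start@6 write@9
I4 mul r3: issue@5 deps=(None,2) exec_start@6 write@9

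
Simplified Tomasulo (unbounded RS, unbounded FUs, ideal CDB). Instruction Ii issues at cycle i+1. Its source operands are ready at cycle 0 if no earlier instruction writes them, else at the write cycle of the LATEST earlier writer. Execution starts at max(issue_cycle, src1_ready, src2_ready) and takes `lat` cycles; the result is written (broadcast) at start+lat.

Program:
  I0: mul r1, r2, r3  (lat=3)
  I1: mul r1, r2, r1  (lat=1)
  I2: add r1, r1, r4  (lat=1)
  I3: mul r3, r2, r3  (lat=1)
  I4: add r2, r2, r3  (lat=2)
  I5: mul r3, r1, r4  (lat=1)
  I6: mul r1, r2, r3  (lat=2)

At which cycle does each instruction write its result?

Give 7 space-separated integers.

I0 mul r1: issue@1 deps=(None,None) exec_start@1 write@4
I1 mul r1: issue@2 deps=(None,0) exec_start@4 write@5
I2 add r1: issue@3 deps=(1,None) exec_start@5 write@6
I3 mul r3: issue@4 deps=(None,None) exec_start@4 write@5
I4 add r2: issue@5 deps=(None,3) exec_start@5 write@7
I5 mul r3: issue@6 deps=(2,None) exec_start@6 write@7
I6 mul r1: issue@7 deps=(4,5) exec_start@7 write@9

Answer: 4 5 6 5 7 7 9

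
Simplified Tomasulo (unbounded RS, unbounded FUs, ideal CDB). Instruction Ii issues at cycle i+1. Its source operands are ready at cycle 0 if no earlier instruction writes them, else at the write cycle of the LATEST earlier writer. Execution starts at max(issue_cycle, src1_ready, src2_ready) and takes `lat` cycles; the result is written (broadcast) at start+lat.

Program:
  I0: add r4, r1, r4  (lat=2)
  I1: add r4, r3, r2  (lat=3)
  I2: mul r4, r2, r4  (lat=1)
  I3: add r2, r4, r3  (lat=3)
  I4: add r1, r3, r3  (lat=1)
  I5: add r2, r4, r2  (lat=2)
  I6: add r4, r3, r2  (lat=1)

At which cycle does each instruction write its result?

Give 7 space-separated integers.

I0 add r4: issue@1 deps=(None,None) exec_start@1 write@3
I1 add r4: issue@2 deps=(None,None) exec_start@2 write@5
I2 mul r4: issue@3 deps=(None,1) exec_start@5 write@6
I3 add r2: issue@4 deps=(2,None) exec_start@6 write@9
I4 add r1: issue@5 deps=(None,None) exec_start@5 write@6
I5 add r2: issue@6 deps=(2,3) exec_start@9 write@11
I6 add r4: issue@7 deps=(None,5) exec_start@11 write@12

Answer: 3 5 6 9 6 11 12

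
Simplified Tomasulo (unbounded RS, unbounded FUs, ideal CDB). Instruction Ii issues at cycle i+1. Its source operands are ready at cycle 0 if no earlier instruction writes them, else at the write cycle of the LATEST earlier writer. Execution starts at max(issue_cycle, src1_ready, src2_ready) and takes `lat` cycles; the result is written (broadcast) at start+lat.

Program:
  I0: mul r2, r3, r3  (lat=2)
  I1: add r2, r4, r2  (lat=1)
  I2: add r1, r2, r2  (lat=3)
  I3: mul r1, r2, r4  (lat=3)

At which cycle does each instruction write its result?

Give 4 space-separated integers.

I0 mul r2: issue@1 deps=(None,None) exec_start@1 write@3
I1 add r2: issue@2 deps=(None,0) exec_start@3 write@4
I2 add r1: issue@3 deps=(1,1) exec_start@4 write@7
I3 mul r1: issue@4 deps=(1,None) exec_start@4 write@7

Answer: 3 4 7 7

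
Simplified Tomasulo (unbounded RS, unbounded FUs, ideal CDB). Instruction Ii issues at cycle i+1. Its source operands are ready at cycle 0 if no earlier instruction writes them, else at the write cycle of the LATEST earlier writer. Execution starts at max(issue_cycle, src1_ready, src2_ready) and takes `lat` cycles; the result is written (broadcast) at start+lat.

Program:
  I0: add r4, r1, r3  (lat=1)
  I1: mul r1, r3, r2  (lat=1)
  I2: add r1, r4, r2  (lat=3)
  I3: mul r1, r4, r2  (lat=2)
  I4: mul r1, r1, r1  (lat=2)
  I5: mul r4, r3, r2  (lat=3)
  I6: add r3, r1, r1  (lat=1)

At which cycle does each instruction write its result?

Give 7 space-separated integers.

Answer: 2 3 6 6 8 9 9

Derivation:
I0 add r4: issue@1 deps=(None,None) exec_start@1 write@2
I1 mul r1: issue@2 deps=(None,None) exec_start@2 write@3
I2 add r1: issue@3 deps=(0,None) exec_start@3 write@6
I3 mul r1: issue@4 deps=(0,None) exec_start@4 write@6
I4 mul r1: issue@5 deps=(3,3) exec_start@6 write@8
I5 mul r4: issue@6 deps=(None,None) exec_start@6 write@9
I6 add r3: issue@7 deps=(4,4) exec_start@8 write@9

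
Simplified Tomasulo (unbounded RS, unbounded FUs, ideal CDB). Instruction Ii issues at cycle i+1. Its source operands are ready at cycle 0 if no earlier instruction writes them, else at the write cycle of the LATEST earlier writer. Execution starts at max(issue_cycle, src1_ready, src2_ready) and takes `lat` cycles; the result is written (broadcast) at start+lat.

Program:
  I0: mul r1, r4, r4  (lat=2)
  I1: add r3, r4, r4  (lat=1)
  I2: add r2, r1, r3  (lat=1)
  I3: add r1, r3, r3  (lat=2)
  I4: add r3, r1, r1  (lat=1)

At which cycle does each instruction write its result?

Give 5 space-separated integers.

Answer: 3 3 4 6 7

Derivation:
I0 mul r1: issue@1 deps=(None,None) exec_start@1 write@3
I1 add r3: issue@2 deps=(None,None) exec_start@2 write@3
I2 add r2: issue@3 deps=(0,1) exec_start@3 write@4
I3 add r1: issue@4 deps=(1,1) exec_start@4 write@6
I4 add r3: issue@5 deps=(3,3) exec_start@6 write@7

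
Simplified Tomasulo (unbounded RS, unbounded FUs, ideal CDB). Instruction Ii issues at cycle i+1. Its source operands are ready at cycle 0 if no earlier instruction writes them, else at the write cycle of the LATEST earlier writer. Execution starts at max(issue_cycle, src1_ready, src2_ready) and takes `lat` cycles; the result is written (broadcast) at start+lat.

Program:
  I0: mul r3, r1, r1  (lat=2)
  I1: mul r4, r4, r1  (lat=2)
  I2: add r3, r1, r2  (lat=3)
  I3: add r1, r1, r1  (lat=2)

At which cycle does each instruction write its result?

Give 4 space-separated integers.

I0 mul r3: issue@1 deps=(None,None) exec_start@1 write@3
I1 mul r4: issue@2 deps=(None,None) exec_start@2 write@4
I2 add r3: issue@3 deps=(None,None) exec_start@3 write@6
I3 add r1: issue@4 deps=(None,None) exec_start@4 write@6

Answer: 3 4 6 6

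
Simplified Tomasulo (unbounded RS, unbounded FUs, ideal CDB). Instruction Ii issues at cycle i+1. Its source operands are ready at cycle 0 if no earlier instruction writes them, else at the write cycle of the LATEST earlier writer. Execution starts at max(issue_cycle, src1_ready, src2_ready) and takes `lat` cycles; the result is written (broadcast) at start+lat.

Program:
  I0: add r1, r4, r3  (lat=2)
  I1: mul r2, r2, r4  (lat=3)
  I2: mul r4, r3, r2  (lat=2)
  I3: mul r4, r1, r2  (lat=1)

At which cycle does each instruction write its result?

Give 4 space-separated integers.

I0 add r1: issue@1 deps=(None,None) exec_start@1 write@3
I1 mul r2: issue@2 deps=(None,None) exec_start@2 write@5
I2 mul r4: issue@3 deps=(None,1) exec_start@5 write@7
I3 mul r4: issue@4 deps=(0,1) exec_start@5 write@6

Answer: 3 5 7 6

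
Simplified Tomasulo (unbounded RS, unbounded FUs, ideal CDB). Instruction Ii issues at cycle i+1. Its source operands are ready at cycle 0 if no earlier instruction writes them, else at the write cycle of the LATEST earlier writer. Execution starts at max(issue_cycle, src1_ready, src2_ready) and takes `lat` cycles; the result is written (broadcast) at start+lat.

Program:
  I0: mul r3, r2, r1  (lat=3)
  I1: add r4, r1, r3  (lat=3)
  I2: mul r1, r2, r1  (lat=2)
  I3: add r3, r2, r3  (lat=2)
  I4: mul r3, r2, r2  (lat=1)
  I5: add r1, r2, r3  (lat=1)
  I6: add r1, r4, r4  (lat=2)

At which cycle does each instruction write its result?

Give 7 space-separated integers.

I0 mul r3: issue@1 deps=(None,None) exec_start@1 write@4
I1 add r4: issue@2 deps=(None,0) exec_start@4 write@7
I2 mul r1: issue@3 deps=(None,None) exec_start@3 write@5
I3 add r3: issue@4 deps=(None,0) exec_start@4 write@6
I4 mul r3: issue@5 deps=(None,None) exec_start@5 write@6
I5 add r1: issue@6 deps=(None,4) exec_start@6 write@7
I6 add r1: issue@7 deps=(1,1) exec_start@7 write@9

Answer: 4 7 5 6 6 7 9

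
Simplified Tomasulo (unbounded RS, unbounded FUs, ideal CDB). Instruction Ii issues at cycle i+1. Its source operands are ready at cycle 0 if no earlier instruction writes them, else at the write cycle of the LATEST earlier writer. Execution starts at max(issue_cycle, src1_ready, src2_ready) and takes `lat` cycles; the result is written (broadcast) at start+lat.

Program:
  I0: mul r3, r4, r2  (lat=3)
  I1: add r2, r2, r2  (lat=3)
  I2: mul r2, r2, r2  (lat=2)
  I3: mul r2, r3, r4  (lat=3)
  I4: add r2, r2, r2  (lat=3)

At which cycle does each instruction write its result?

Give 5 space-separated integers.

Answer: 4 5 7 7 10

Derivation:
I0 mul r3: issue@1 deps=(None,None) exec_start@1 write@4
I1 add r2: issue@2 deps=(None,None) exec_start@2 write@5
I2 mul r2: issue@3 deps=(1,1) exec_start@5 write@7
I3 mul r2: issue@4 deps=(0,None) exec_start@4 write@7
I4 add r2: issue@5 deps=(3,3) exec_start@7 write@10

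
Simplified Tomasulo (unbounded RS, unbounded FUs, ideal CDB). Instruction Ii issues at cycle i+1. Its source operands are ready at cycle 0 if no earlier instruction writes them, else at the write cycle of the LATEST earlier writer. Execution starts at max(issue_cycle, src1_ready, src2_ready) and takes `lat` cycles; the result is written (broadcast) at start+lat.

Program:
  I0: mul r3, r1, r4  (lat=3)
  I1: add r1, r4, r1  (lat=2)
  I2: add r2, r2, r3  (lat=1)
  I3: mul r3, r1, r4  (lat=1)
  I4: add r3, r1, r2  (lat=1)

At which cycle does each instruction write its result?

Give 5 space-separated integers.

I0 mul r3: issue@1 deps=(None,None) exec_start@1 write@4
I1 add r1: issue@2 deps=(None,None) exec_start@2 write@4
I2 add r2: issue@3 deps=(None,0) exec_start@4 write@5
I3 mul r3: issue@4 deps=(1,None) exec_start@4 write@5
I4 add r3: issue@5 deps=(1,2) exec_start@5 write@6

Answer: 4 4 5 5 6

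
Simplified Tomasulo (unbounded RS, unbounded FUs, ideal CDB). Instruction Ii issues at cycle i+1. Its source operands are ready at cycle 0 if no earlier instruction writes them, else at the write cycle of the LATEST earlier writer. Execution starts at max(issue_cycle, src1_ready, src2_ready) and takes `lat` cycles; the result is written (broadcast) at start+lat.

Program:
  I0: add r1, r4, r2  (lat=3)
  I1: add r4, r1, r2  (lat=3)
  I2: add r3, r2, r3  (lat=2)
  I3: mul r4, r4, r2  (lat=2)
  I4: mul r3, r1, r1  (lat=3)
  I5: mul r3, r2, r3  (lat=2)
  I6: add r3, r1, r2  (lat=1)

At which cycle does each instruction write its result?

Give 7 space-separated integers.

Answer: 4 7 5 9 8 10 8

Derivation:
I0 add r1: issue@1 deps=(None,None) exec_start@1 write@4
I1 add r4: issue@2 deps=(0,None) exec_start@4 write@7
I2 add r3: issue@3 deps=(None,None) exec_start@3 write@5
I3 mul r4: issue@4 deps=(1,None) exec_start@7 write@9
I4 mul r3: issue@5 deps=(0,0) exec_start@5 write@8
I5 mul r3: issue@6 deps=(None,4) exec_start@8 write@10
I6 add r3: issue@7 deps=(0,None) exec_start@7 write@8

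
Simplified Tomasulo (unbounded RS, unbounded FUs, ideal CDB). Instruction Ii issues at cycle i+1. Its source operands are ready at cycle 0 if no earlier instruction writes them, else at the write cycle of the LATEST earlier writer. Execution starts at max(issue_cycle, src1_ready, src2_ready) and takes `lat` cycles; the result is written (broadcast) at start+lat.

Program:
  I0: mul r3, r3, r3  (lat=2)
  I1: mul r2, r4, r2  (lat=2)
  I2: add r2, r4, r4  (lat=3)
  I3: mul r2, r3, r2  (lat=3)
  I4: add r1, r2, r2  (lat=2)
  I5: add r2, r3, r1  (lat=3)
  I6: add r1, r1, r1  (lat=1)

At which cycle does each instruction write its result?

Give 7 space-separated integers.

Answer: 3 4 6 9 11 14 12

Derivation:
I0 mul r3: issue@1 deps=(None,None) exec_start@1 write@3
I1 mul r2: issue@2 deps=(None,None) exec_start@2 write@4
I2 add r2: issue@3 deps=(None,None) exec_start@3 write@6
I3 mul r2: issue@4 deps=(0,2) exec_start@6 write@9
I4 add r1: issue@5 deps=(3,3) exec_start@9 write@11
I5 add r2: issue@6 deps=(0,4) exec_start@11 write@14
I6 add r1: issue@7 deps=(4,4) exec_start@11 write@12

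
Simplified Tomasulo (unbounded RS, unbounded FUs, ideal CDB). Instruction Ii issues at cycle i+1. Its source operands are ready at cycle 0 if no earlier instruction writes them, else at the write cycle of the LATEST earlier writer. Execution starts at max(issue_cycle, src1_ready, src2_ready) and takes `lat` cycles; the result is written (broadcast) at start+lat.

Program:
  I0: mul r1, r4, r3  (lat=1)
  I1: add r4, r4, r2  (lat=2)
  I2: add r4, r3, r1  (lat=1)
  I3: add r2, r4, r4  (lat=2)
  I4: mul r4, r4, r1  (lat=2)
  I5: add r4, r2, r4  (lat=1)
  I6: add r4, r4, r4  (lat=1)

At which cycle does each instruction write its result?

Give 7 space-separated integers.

I0 mul r1: issue@1 deps=(None,None) exec_start@1 write@2
I1 add r4: issue@2 deps=(None,None) exec_start@2 write@4
I2 add r4: issue@3 deps=(None,0) exec_start@3 write@4
I3 add r2: issue@4 deps=(2,2) exec_start@4 write@6
I4 mul r4: issue@5 deps=(2,0) exec_start@5 write@7
I5 add r4: issue@6 deps=(3,4) exec_start@7 write@8
I6 add r4: issue@7 deps=(5,5) exec_start@8 write@9

Answer: 2 4 4 6 7 8 9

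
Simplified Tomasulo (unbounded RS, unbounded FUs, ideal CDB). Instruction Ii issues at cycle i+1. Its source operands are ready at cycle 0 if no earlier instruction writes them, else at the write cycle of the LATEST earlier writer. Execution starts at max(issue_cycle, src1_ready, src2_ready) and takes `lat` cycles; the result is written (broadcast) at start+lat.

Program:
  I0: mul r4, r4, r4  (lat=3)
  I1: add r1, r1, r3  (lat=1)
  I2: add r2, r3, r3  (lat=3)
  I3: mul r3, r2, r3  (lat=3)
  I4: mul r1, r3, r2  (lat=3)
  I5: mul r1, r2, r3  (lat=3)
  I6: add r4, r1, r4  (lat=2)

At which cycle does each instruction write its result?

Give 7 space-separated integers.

Answer: 4 3 6 9 12 12 14

Derivation:
I0 mul r4: issue@1 deps=(None,None) exec_start@1 write@4
I1 add r1: issue@2 deps=(None,None) exec_start@2 write@3
I2 add r2: issue@3 deps=(None,None) exec_start@3 write@6
I3 mul r3: issue@4 deps=(2,None) exec_start@6 write@9
I4 mul r1: issue@5 deps=(3,2) exec_start@9 write@12
I5 mul r1: issue@6 deps=(2,3) exec_start@9 write@12
I6 add r4: issue@7 deps=(5,0) exec_start@12 write@14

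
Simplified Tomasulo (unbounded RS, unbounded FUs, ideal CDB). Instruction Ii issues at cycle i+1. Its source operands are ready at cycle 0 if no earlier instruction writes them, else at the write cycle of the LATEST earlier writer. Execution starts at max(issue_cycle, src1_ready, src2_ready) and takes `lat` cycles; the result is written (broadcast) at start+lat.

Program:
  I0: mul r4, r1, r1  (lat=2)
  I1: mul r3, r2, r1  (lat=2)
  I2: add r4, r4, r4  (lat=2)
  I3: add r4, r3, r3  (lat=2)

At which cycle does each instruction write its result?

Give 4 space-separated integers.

Answer: 3 4 5 6

Derivation:
I0 mul r4: issue@1 deps=(None,None) exec_start@1 write@3
I1 mul r3: issue@2 deps=(None,None) exec_start@2 write@4
I2 add r4: issue@3 deps=(0,0) exec_start@3 write@5
I3 add r4: issue@4 deps=(1,1) exec_start@4 write@6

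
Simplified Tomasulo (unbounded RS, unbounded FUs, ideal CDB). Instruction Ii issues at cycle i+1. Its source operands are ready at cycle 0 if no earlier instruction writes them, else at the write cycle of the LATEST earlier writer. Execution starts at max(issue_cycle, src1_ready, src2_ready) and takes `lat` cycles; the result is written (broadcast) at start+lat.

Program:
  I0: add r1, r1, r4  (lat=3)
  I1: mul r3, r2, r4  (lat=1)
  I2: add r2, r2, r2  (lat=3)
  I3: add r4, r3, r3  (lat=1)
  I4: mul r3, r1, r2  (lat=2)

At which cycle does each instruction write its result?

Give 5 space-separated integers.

I0 add r1: issue@1 deps=(None,None) exec_start@1 write@4
I1 mul r3: issue@2 deps=(None,None) exec_start@2 write@3
I2 add r2: issue@3 deps=(None,None) exec_start@3 write@6
I3 add r4: issue@4 deps=(1,1) exec_start@4 write@5
I4 mul r3: issue@5 deps=(0,2) exec_start@6 write@8

Answer: 4 3 6 5 8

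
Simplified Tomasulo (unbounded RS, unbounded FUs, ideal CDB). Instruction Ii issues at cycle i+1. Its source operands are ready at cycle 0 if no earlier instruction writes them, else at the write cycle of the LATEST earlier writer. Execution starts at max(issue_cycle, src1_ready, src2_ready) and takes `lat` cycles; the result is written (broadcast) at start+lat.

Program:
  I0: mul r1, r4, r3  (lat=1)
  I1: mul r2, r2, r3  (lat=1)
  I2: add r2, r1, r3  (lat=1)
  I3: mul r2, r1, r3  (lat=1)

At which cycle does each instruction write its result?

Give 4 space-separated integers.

Answer: 2 3 4 5

Derivation:
I0 mul r1: issue@1 deps=(None,None) exec_start@1 write@2
I1 mul r2: issue@2 deps=(None,None) exec_start@2 write@3
I2 add r2: issue@3 deps=(0,None) exec_start@3 write@4
I3 mul r2: issue@4 deps=(0,None) exec_start@4 write@5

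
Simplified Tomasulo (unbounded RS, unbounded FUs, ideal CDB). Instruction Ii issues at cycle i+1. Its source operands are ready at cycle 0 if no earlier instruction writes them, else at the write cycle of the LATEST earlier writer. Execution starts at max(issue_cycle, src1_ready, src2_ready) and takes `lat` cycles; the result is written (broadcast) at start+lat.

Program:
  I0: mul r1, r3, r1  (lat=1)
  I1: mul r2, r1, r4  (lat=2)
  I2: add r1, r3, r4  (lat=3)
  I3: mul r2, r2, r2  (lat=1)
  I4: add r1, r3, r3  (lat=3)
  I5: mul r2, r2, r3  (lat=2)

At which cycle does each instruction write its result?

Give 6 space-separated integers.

Answer: 2 4 6 5 8 8

Derivation:
I0 mul r1: issue@1 deps=(None,None) exec_start@1 write@2
I1 mul r2: issue@2 deps=(0,None) exec_start@2 write@4
I2 add r1: issue@3 deps=(None,None) exec_start@3 write@6
I3 mul r2: issue@4 deps=(1,1) exec_start@4 write@5
I4 add r1: issue@5 deps=(None,None) exec_start@5 write@8
I5 mul r2: issue@6 deps=(3,None) exec_start@6 write@8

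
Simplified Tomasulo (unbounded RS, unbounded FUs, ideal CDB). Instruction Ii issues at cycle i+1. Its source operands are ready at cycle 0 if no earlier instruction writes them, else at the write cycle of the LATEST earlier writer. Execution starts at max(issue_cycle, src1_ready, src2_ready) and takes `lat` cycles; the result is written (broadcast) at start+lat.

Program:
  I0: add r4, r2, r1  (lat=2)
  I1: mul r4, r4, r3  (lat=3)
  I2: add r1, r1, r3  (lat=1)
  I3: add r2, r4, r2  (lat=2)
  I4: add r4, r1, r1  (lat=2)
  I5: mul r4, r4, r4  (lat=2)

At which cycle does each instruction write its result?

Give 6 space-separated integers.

Answer: 3 6 4 8 7 9

Derivation:
I0 add r4: issue@1 deps=(None,None) exec_start@1 write@3
I1 mul r4: issue@2 deps=(0,None) exec_start@3 write@6
I2 add r1: issue@3 deps=(None,None) exec_start@3 write@4
I3 add r2: issue@4 deps=(1,None) exec_start@6 write@8
I4 add r4: issue@5 deps=(2,2) exec_start@5 write@7
I5 mul r4: issue@6 deps=(4,4) exec_start@7 write@9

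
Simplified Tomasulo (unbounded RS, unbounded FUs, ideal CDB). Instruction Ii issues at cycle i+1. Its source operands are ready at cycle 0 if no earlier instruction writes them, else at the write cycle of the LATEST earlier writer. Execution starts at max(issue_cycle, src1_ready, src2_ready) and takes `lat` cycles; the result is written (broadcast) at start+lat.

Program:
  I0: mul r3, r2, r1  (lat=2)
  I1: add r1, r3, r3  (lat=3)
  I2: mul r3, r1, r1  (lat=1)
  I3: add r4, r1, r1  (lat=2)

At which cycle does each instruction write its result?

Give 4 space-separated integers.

I0 mul r3: issue@1 deps=(None,None) exec_start@1 write@3
I1 add r1: issue@2 deps=(0,0) exec_start@3 write@6
I2 mul r3: issue@3 deps=(1,1) exec_start@6 write@7
I3 add r4: issue@4 deps=(1,1) exec_start@6 write@8

Answer: 3 6 7 8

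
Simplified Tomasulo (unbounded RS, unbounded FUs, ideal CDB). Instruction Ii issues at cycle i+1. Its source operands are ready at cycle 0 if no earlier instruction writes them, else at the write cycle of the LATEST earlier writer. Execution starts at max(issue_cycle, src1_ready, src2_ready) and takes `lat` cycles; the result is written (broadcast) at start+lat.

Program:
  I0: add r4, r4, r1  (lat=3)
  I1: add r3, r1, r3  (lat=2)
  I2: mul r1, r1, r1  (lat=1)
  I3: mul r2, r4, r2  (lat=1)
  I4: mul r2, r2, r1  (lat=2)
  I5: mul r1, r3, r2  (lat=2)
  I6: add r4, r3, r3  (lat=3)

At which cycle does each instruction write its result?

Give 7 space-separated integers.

I0 add r4: issue@1 deps=(None,None) exec_start@1 write@4
I1 add r3: issue@2 deps=(None,None) exec_start@2 write@4
I2 mul r1: issue@3 deps=(None,None) exec_start@3 write@4
I3 mul r2: issue@4 deps=(0,None) exec_start@4 write@5
I4 mul r2: issue@5 deps=(3,2) exec_start@5 write@7
I5 mul r1: issue@6 deps=(1,4) exec_start@7 write@9
I6 add r4: issue@7 deps=(1,1) exec_start@7 write@10

Answer: 4 4 4 5 7 9 10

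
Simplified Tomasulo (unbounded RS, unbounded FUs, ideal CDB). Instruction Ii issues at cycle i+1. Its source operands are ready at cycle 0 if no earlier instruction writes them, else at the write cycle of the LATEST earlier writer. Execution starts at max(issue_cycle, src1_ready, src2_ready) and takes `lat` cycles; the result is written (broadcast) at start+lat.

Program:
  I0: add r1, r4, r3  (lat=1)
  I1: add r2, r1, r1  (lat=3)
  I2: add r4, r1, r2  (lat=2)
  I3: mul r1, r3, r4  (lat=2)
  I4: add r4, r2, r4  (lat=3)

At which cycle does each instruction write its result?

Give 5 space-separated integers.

I0 add r1: issue@1 deps=(None,None) exec_start@1 write@2
I1 add r2: issue@2 deps=(0,0) exec_start@2 write@5
I2 add r4: issue@3 deps=(0,1) exec_start@5 write@7
I3 mul r1: issue@4 deps=(None,2) exec_start@7 write@9
I4 add r4: issue@5 deps=(1,2) exec_start@7 write@10

Answer: 2 5 7 9 10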